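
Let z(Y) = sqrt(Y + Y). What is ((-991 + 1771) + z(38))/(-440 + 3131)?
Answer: 20/69 + 2*sqrt(19)/2691 ≈ 0.29309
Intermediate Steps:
z(Y) = sqrt(2)*sqrt(Y) (z(Y) = sqrt(2*Y) = sqrt(2)*sqrt(Y))
((-991 + 1771) + z(38))/(-440 + 3131) = ((-991 + 1771) + sqrt(2)*sqrt(38))/(-440 + 3131) = (780 + 2*sqrt(19))/2691 = (780 + 2*sqrt(19))*(1/2691) = 20/69 + 2*sqrt(19)/2691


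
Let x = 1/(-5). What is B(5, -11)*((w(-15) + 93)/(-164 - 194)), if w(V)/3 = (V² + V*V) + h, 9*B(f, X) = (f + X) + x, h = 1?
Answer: 7471/2685 ≈ 2.7825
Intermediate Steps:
x = -⅕ ≈ -0.20000
B(f, X) = -1/45 + X/9 + f/9 (B(f, X) = ((f + X) - ⅕)/9 = ((X + f) - ⅕)/9 = (-⅕ + X + f)/9 = -1/45 + X/9 + f/9)
w(V) = 3 + 6*V² (w(V) = 3*((V² + V*V) + 1) = 3*((V² + V²) + 1) = 3*(2*V² + 1) = 3*(1 + 2*V²) = 3 + 6*V²)
B(5, -11)*((w(-15) + 93)/(-164 - 194)) = (-1/45 + (⅑)*(-11) + (⅑)*5)*(((3 + 6*(-15)²) + 93)/(-164 - 194)) = (-1/45 - 11/9 + 5/9)*(((3 + 6*225) + 93)/(-358)) = -31*((3 + 1350) + 93)*(-1)/(45*358) = -31*(1353 + 93)*(-1)/(45*358) = -14942*(-1)/(15*358) = -31/45*(-723/179) = 7471/2685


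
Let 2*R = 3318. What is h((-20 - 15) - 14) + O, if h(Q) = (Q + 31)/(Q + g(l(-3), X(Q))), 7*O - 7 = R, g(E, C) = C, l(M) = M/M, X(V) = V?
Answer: 11671/49 ≈ 238.18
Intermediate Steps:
R = 1659 (R = (½)*3318 = 1659)
l(M) = 1
O = 238 (O = 1 + (⅐)*1659 = 1 + 237 = 238)
h(Q) = (31 + Q)/(2*Q) (h(Q) = (Q + 31)/(Q + Q) = (31 + Q)/((2*Q)) = (31 + Q)*(1/(2*Q)) = (31 + Q)/(2*Q))
h((-20 - 15) - 14) + O = (31 + ((-20 - 15) - 14))/(2*((-20 - 15) - 14)) + 238 = (31 + (-35 - 14))/(2*(-35 - 14)) + 238 = (½)*(31 - 49)/(-49) + 238 = (½)*(-1/49)*(-18) + 238 = 9/49 + 238 = 11671/49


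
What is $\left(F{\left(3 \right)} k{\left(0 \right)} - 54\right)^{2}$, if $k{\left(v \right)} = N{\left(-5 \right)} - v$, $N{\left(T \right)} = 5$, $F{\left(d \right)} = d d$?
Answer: $81$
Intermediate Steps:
$F{\left(d \right)} = d^{2}$
$k{\left(v \right)} = 5 - v$
$\left(F{\left(3 \right)} k{\left(0 \right)} - 54\right)^{2} = \left(3^{2} \left(5 - 0\right) - 54\right)^{2} = \left(9 \left(5 + 0\right) - 54\right)^{2} = \left(9 \cdot 5 - 54\right)^{2} = \left(45 - 54\right)^{2} = \left(-9\right)^{2} = 81$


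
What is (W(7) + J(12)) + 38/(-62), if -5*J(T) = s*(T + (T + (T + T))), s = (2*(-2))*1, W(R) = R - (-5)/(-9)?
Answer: 61703/1395 ≈ 44.232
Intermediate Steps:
W(R) = -5/9 + R (W(R) = R - (-5)*(-1)/9 = R - 1*5/9 = R - 5/9 = -5/9 + R)
s = -4 (s = -4*1 = -4)
J(T) = 16*T/5 (J(T) = -(-4)*(T + (T + (T + T)))/5 = -(-4)*(T + (T + 2*T))/5 = -(-4)*(T + 3*T)/5 = -(-4)*4*T/5 = -(-16)*T/5 = 16*T/5)
(W(7) + J(12)) + 38/(-62) = ((-5/9 + 7) + (16/5)*12) + 38/(-62) = (58/9 + 192/5) + 38*(-1/62) = 2018/45 - 19/31 = 61703/1395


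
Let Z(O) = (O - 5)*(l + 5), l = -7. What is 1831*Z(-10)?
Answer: 54930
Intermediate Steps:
Z(O) = 10 - 2*O (Z(O) = (O - 5)*(-7 + 5) = (-5 + O)*(-2) = 10 - 2*O)
1831*Z(-10) = 1831*(10 - 2*(-10)) = 1831*(10 + 20) = 1831*30 = 54930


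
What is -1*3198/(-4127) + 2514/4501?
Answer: 24769476/18575627 ≈ 1.3334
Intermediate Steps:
-1*3198/(-4127) + 2514/4501 = -3198*(-1/4127) + 2514*(1/4501) = 3198/4127 + 2514/4501 = 24769476/18575627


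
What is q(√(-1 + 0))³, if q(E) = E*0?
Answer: 0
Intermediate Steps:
q(E) = 0
q(√(-1 + 0))³ = 0³ = 0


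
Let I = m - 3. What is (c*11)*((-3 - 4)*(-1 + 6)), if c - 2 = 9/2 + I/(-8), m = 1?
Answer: -10395/4 ≈ -2598.8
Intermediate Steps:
I = -2 (I = 1 - 3 = -2)
c = 27/4 (c = 2 + (9/2 - 2/(-8)) = 2 + (9*(½) - 2*(-⅛)) = 2 + (9/2 + ¼) = 2 + 19/4 = 27/4 ≈ 6.7500)
(c*11)*((-3 - 4)*(-1 + 6)) = ((27/4)*11)*((-3 - 4)*(-1 + 6)) = 297*(-7*5)/4 = (297/4)*(-35) = -10395/4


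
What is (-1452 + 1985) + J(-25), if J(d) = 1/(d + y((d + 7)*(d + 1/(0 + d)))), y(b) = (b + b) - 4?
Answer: 11625288/21811 ≈ 533.00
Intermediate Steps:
y(b) = -4 + 2*b (y(b) = 2*b - 4 = -4 + 2*b)
J(d) = 1/(-4 + d + 2*(7 + d)*(d + 1/d)) (J(d) = 1/(d + (-4 + 2*((d + 7)*(d + 1/(0 + d))))) = 1/(d + (-4 + 2*((7 + d)*(d + 1/d)))) = 1/(d + (-4 + 2*(7 + d)*(d + 1/d))) = 1/(-4 + d + 2*(7 + d)*(d + 1/d)))
(-1452 + 1985) + J(-25) = (-1452 + 1985) - 25/(14 - 2*(-25) + 2*(-25)**3 + 15*(-25)**2) = 533 - 25/(14 + 50 + 2*(-15625) + 15*625) = 533 - 25/(14 + 50 - 31250 + 9375) = 533 - 25/(-21811) = 533 - 25*(-1/21811) = 533 + 25/21811 = 11625288/21811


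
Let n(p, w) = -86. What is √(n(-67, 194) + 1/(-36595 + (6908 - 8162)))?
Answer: I*√123199062735/37849 ≈ 9.2736*I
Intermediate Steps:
√(n(-67, 194) + 1/(-36595 + (6908 - 8162))) = √(-86 + 1/(-36595 + (6908 - 8162))) = √(-86 + 1/(-36595 - 1254)) = √(-86 + 1/(-37849)) = √(-86 - 1/37849) = √(-3255015/37849) = I*√123199062735/37849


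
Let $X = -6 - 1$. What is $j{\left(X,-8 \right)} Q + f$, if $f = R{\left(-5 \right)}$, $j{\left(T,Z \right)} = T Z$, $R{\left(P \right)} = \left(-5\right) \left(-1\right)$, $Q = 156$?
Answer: $8741$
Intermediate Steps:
$R{\left(P \right)} = 5$
$X = -7$ ($X = -6 - 1 = -7$)
$f = 5$
$j{\left(X,-8 \right)} Q + f = \left(-7\right) \left(-8\right) 156 + 5 = 56 \cdot 156 + 5 = 8736 + 5 = 8741$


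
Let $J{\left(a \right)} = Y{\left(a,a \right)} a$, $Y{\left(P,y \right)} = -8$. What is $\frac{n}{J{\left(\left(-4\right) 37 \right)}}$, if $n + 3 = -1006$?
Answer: $- \frac{1009}{1184} \approx -0.8522$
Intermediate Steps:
$n = -1009$ ($n = -3 - 1006 = -1009$)
$J{\left(a \right)} = - 8 a$
$\frac{n}{J{\left(\left(-4\right) 37 \right)}} = - \frac{1009}{\left(-8\right) \left(\left(-4\right) 37\right)} = - \frac{1009}{\left(-8\right) \left(-148\right)} = - \frac{1009}{1184}$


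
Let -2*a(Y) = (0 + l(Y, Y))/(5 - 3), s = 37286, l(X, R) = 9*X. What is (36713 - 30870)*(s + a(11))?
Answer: 870869935/4 ≈ 2.1772e+8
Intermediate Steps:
a(Y) = -9*Y/4 (a(Y) = -(0 + 9*Y)/(2*(5 - 3)) = -9*Y/(2*2) = -9*Y/4)
(36713 - 30870)*(s + a(11)) = (36713 - 30870)*(37286 - 9/4*11) = 5843*(37286 - 99/4) = 5843*(149045/4) = 870869935/4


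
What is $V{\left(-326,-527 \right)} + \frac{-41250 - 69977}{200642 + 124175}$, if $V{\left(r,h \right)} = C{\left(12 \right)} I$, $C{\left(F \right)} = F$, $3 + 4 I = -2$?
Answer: $- \frac{4983482}{324817} \approx -15.342$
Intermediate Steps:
$I = - \frac{5}{4}$ ($I = - \frac{3}{4} + \frac{1}{4} \left(-2\right) = - \frac{3}{4} - \frac{1}{2} = - \frac{5}{4} \approx -1.25$)
$V{\left(r,h \right)} = -15$ ($V{\left(r,h \right)} = 12 \left(- \frac{5}{4}\right) = -15$)
$V{\left(-326,-527 \right)} + \frac{-41250 - 69977}{200642 + 124175} = -15 + \frac{-41250 - 69977}{200642 + 124175} = -15 - \frac{111227}{324817} = - \frac{4983482}{324817}$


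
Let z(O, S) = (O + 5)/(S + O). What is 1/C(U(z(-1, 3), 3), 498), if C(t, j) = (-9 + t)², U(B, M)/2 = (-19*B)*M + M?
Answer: 1/53361 ≈ 1.8740e-5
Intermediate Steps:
z(O, S) = (5 + O)/(O + S)
U(B, M) = 2*M - 38*B*M (U(B, M) = 2*((-19*B)*M + M) = 2*(-19*B*M + M) = 2*(M - 19*B*M) = 2*M - 38*B*M)
1/C(U(z(-1, 3), 3), 498) = 1/((-9 + 2*3*(1 - 19*(5 - 1)/(-1 + 3)))²) = 1/((-9 + 2*3*(1 - 19*4/2))²) = 1/((-9 + 2*3*(1 - 19*2))²) = 1/((-9 + 2*3*(1 - 38))²) = 1/((-9 + 2*3*(-37))²) = 1/((-9 - 222)²) = 1/((-231)²) = 1/53361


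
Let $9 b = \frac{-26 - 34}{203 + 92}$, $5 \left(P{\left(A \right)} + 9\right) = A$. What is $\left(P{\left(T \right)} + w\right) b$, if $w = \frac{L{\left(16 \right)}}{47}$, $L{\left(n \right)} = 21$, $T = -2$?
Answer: $\frac{8416}{41595} \approx 0.20233$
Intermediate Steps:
$P{\left(A \right)} = -9 + \frac{A}{5}$
$w = \frac{21}{47} \approx 0.44681$
$b = - \frac{4}{177}$ ($b = \frac{\left(-26 - 34\right) \frac{1}{203 + 92}}{9} = \frac{\left(-60\right) \frac{1}{295}}{9} = \frac{1}{9} \left(- \frac{12}{59}\right) = - \frac{4}{177} \approx -0.022599$)
$\left(P{\left(T \right)} + w\right) b = \left(\left(-9 + \frac{1}{5} \left(-2\right)\right) + \frac{21}{47}\right) \left(- \frac{4}{177}\right) = \left(\left(-9 - \frac{2}{5}\right) + \frac{21}{47}\right) \left(- \frac{4}{177}\right) = \left(- \frac{47}{5} + \frac{21}{47}\right) \left(- \frac{4}{177}\right) = \left(- \frac{2104}{235}\right) \left(- \frac{4}{177}\right) = \frac{8416}{41595}$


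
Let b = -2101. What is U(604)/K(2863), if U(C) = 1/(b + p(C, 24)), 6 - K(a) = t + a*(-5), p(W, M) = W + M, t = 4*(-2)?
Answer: -1/21106617 ≈ -4.7379e-8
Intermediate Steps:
t = -8
p(W, M) = M + W
K(a) = 14 + 5*a (K(a) = 6 - (-8 + a*(-5)) = 6 - (-8 - 5*a) = 6 + (8 + 5*a) = 14 + 5*a)
U(C) = 1/(-2077 + C) (U(C) = 1/(-2101 + (24 + C)) = 1/(-2077 + C))
U(604)/K(2863) = 1/((-2077 + 604)*(14 + 5*2863)) = 1/((-1473)*(14 + 14315)) = -1/1473/14329 = -1/1473*1/14329 = -1/21106617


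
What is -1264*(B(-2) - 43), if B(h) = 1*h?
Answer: 56880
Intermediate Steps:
B(h) = h
-1264*(B(-2) - 43) = -1264*(-2 - 43) = -1264*(-45) = -79*(-720) = 56880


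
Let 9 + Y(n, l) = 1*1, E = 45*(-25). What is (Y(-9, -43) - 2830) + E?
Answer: -3963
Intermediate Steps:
E = -1125
Y(n, l) = -8 (Y(n, l) = -9 + 1*1 = -9 + 1 = -8)
(Y(-9, -43) - 2830) + E = (-8 - 2830) - 1125 = -2838 - 1125 = -3963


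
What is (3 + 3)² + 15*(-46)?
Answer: -654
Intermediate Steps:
(3 + 3)² + 15*(-46) = 6² - 690 = 36 - 690 = -654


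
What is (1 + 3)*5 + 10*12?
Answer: 140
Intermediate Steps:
(1 + 3)*5 + 10*12 = 4*5 + 120 = 20 + 120 = 140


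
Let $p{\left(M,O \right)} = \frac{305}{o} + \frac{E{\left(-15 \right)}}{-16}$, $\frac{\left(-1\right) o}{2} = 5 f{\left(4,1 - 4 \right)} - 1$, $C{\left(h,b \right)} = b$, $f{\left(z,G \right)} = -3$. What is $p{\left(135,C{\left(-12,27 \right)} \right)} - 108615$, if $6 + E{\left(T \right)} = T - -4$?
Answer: $- \frac{3475341}{32} \approx -1.086 \cdot 10^{5}$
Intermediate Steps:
$E{\left(T \right)} = -2 + T$ ($E{\left(T \right)} = -6 + \left(T - -4\right) = -6 + \left(T + 4\right) = -6 + \left(4 + T\right) = -2 + T$)
$o = 32$ ($o = - 2 \left(5 \left(-3\right) - 1\right) = - 2 \left(-15 - 1\right) = \left(-2\right) \left(-16\right) = 32$)
$p{\left(M,O \right)} = \frac{339}{32}$ ($p{\left(M,O \right)} = \frac{305}{32} + \frac{-2 - 15}{-16} = 305 \cdot \frac{1}{32} - - \frac{17}{16} = \frac{305}{32} + \frac{17}{16} = \frac{339}{32}$)
$p{\left(135,C{\left(-12,27 \right)} \right)} - 108615 = \frac{339}{32} - 108615 = - \frac{3475341}{32}$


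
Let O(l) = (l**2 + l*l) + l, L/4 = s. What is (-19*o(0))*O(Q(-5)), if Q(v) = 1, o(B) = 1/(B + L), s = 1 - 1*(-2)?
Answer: -19/4 ≈ -4.7500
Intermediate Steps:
s = 3 (s = 1 + 2 = 3)
L = 12 (L = 4*3 = 12)
o(B) = 1/(12 + B) (o(B) = 1/(B + 12) = 1/(12 + B))
O(l) = l + 2*l**2 (O(l) = (l**2 + l**2) + l = 2*l**2 + l = l + 2*l**2)
(-19*o(0))*O(Q(-5)) = (-19/(12 + 0))*(1*(1 + 2*1)) = (-19/12)*(1*(1 + 2)) = (-19*1/12)*(1*3) = -19/12*3 = -19/4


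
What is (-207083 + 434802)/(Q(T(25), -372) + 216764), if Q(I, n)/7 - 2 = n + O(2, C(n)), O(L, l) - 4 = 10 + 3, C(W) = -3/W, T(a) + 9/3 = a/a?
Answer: 227719/214293 ≈ 1.0627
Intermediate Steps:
T(a) = -2 (T(a) = -3 + a/a = -3 + 1 = -2)
O(L, l) = 17 (O(L, l) = 4 + (10 + 3) = 4 + 13 = 17)
Q(I, n) = 133 + 7*n (Q(I, n) = 14 + 7*(n + 17) = 14 + 7*(17 + n) = 14 + (119 + 7*n) = 133 + 7*n)
(-207083 + 434802)/(Q(T(25), -372) + 216764) = (-207083 + 434802)/((133 + 7*(-372)) + 216764) = 227719/((133 - 2604) + 216764) = 227719/(-2471 + 216764) = 227719/214293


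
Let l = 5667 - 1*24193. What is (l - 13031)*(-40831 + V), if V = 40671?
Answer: 5049120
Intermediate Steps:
l = -18526 (l = 5667 - 24193 = -18526)
(l - 13031)*(-40831 + V) = (-18526 - 13031)*(-40831 + 40671) = -31557*(-160) = 5049120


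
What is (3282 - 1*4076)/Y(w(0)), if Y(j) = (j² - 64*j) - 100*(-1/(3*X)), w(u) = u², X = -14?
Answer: 8337/25 ≈ 333.48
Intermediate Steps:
Y(j) = -50/21 + j² - 64*j (Y(j) = (j² - 64*j) - 100/((-3*(-14))) = (j² - 64*j) - 100/42 = (j² - 64*j) - 100*1/42 = (j² - 64*j) - 50/21 = -50/21 + j² - 64*j)
(3282 - 1*4076)/Y(w(0)) = (3282 - 1*4076)/(-50/21 + 0²*(-64 + 0²)) = (3282 - 4076)/(-50/21 + 0*(-64 + 0)) = -794/(-50/21 + 0*(-64)) = -794/(-50/21 + 0) = -794/(-50/21) = -794*(-21/50) = 8337/25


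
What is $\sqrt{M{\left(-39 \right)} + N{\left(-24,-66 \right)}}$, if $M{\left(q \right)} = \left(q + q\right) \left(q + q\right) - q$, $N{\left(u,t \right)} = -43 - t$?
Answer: $\sqrt{6146} \approx 78.396$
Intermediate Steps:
$M{\left(q \right)} = - q + 4 q^{2}$ ($M{\left(q \right)} = 2 q 2 q - q = 4 q^{2} - q = - q + 4 q^{2}$)
$\sqrt{M{\left(-39 \right)} + N{\left(-24,-66 \right)}} = \sqrt{- 39 \left(-1 + 4 \left(-39\right)\right) - -23} = \sqrt{- 39 \left(-1 - 156\right) + \left(-43 + 66\right)} = \sqrt{\left(-39\right) \left(-157\right) + 23} = \sqrt{6123 + 23} = \sqrt{6146}$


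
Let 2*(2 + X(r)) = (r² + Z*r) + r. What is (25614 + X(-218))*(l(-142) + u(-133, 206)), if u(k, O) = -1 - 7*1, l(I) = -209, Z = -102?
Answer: -13103111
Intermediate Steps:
X(r) = -2 + r²/2 - 101*r/2 (X(r) = -2 + ((r² - 102*r) + r)/2 = -2 + (r² - 101*r)/2 = -2 + (r²/2 - 101*r/2) = -2 + r²/2 - 101*r/2)
u(k, O) = -8 (u(k, O) = -1 - 7 = -8)
(25614 + X(-218))*(l(-142) + u(-133, 206)) = (25614 + (-2 + (½)*(-218)² - 101/2*(-218)))*(-209 - 8) = (25614 + (-2 + (½)*47524 + 11009))*(-217) = (25614 + (-2 + 23762 + 11009))*(-217) = (25614 + 34769)*(-217) = 60383*(-217) = -13103111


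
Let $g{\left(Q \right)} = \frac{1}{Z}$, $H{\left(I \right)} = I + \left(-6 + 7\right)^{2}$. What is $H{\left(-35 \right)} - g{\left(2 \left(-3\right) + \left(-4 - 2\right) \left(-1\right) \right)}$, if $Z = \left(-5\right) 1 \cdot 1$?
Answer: $- \frac{169}{5} \approx -33.8$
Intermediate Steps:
$H{\left(I \right)} = 1 + I$ ($H{\left(I \right)} = I + 1^{2} = I + 1 = 1 + I$)
$Z = -5$ ($Z = \left(-5\right) 1 = -5$)
$g{\left(Q \right)} = - \frac{1}{5}$ ($g{\left(Q \right)} = \frac{1}{-5} = - \frac{1}{5}$)
$H{\left(-35 \right)} - g{\left(2 \left(-3\right) + \left(-4 - 2\right) \left(-1\right) \right)} = \left(1 - 35\right) - - \frac{1}{5} = -34 + \frac{1}{5} = - \frac{169}{5}$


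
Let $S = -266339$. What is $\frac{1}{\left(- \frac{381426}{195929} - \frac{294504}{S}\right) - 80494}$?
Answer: $- \frac{52183533931}{4200505266987112} \approx -1.2423 \cdot 10^{-5}$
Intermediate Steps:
$\frac{1}{\left(- \frac{381426}{195929} - \frac{294504}{S}\right) - 80494} = \frac{1}{\left(- \frac{381426}{195929} - \frac{294504}{-266339}\right) - 80494} = \frac{1}{\left(\left(-381426\right) \frac{1}{195929} - - \frac{294504}{266339}\right) - 80494} = \frac{1}{\left(- \frac{381426}{195929} + \frac{294504}{266339}\right) - 80494} = \frac{1}{- \frac{43886745198}{52183533931} - 80494} = \frac{1}{- \frac{4200505266987112}{52183533931}} = - \frac{52183533931}{4200505266987112}$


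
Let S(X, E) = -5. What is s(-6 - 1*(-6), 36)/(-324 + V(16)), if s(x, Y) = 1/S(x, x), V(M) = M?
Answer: 1/1540 ≈ 0.00064935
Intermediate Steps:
s(x, Y) = -1/5 (s(x, Y) = 1/(-5) = -1/5)
s(-6 - 1*(-6), 36)/(-324 + V(16)) = -1/5/(-324 + 16) = -1/5/(-308) = -1/308*(-1/5) = 1/1540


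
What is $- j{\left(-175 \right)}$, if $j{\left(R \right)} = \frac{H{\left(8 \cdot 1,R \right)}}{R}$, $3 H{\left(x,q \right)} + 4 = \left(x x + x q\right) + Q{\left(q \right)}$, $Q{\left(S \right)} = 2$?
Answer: $- \frac{446}{175} \approx -2.5486$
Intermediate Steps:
$H{\left(x,q \right)} = - \frac{2}{3} + \frac{x^{2}}{3} + \frac{q x}{3}$ ($H{\left(x,q \right)} = - \frac{4}{3} + \frac{\left(x x + x q\right) + 2}{3} = - \frac{4}{3} + \frac{\left(x^{2} + q x\right) + 2}{3} = - \frac{4}{3} + \frac{2 + x^{2} + q x}{3} = - \frac{4}{3} + \left(\frac{2}{3} + \frac{x^{2}}{3} + \frac{q x}{3}\right) = - \frac{2}{3} + \frac{x^{2}}{3} + \frac{q x}{3}$)
$j{\left(R \right)} = \frac{\frac{62}{3} + \frac{8 R}{3}}{R}$ ($j{\left(R \right)} = \frac{- \frac{2}{3} + \frac{\left(8 \cdot 1\right)^{2}}{3} + \frac{R 8 \cdot 1}{3}}{R} = \frac{- \frac{2}{3} + \frac{8^{2}}{3} + \frac{1}{3} R 8}{R} = \frac{- \frac{2}{3} + \frac{1}{3} \cdot 64 + \frac{8 R}{3}}{R} = \frac{- \frac{2}{3} + \frac{64}{3} + \frac{8 R}{3}}{R} = \frac{\frac{62}{3} + \frac{8 R}{3}}{R}$)
$- j{\left(-175 \right)} = - \frac{2 \left(31 + 4 \left(-175\right)\right)}{3 \left(-175\right)} = - \frac{2 \left(-1\right) \left(31 - 700\right)}{3 \cdot 175} = - \frac{2 \left(-1\right) \left(-669\right)}{3 \cdot 175} = \left(-1\right) \frac{446}{175} = - \frac{446}{175}$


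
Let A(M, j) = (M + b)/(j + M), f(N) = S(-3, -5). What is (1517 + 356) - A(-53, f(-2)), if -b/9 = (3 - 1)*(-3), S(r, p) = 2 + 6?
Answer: 84286/45 ≈ 1873.0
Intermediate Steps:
S(r, p) = 8
b = 54 (b = -9*(3 - 1)*(-3) = -18*(-3) = -9*(-6) = 54)
f(N) = 8
A(M, j) = (54 + M)/(M + j) (A(M, j) = (M + 54)/(j + M) = (54 + M)/(M + j))
(1517 + 356) - A(-53, f(-2)) = (1517 + 356) - (54 - 53)/(-53 + 8) = 1873 - 1/(-45) = 1873 - (-1)/45 = 1873 - 1*(-1/45) = 1873 + 1/45 = 84286/45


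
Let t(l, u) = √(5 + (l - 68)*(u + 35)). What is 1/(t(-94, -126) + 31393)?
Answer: 31393/985505702 - √14747/985505702 ≈ 3.1731e-5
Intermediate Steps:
t(l, u) = √(5 + (-68 + l)*(35 + u))
1/(t(-94, -126) + 31393) = 1/(√(-2375 - 68*(-126) + 35*(-94) - 94*(-126)) + 31393) = 1/(√(-2375 + 8568 - 3290 + 11844) + 31393) = 1/(√14747 + 31393) = 1/(31393 + √14747)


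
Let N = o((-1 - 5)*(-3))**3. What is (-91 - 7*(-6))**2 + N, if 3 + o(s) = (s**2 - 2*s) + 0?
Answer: 23151526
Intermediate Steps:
o(s) = -3 + s**2 - 2*s (o(s) = -3 + ((s**2 - 2*s) + 0) = -3 + (s**2 - 2*s) = -3 + s**2 - 2*s)
N = 23149125 (N = (-3 + ((-1 - 5)*(-3))**2 - 2*(-1 - 5)*(-3))**3 = (-3 + (-6*(-3))**2 - (-12)*(-3))**3 = (-3 + 18**2 - 2*18)**3 = (-3 + 324 - 36)**3 = 285**3 = 23149125)
(-91 - 7*(-6))**2 + N = (-91 - 7*(-6))**2 + 23149125 = (-91 + 42)**2 + 23149125 = (-49)**2 + 23149125 = 2401 + 23149125 = 23151526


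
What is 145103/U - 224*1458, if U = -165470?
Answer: -54041323343/165470 ≈ -3.2659e+5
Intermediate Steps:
145103/U - 224*1458 = 145103/(-165470) - 224*1458 = 145103*(-1/165470) - 326592 = -145103/165470 - 326592 = -54041323343/165470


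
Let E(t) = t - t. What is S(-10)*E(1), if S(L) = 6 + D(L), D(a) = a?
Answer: 0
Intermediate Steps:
E(t) = 0
S(L) = 6 + L
S(-10)*E(1) = (6 - 10)*0 = -4*0 = 0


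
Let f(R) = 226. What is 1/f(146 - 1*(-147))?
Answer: 1/226 ≈ 0.0044248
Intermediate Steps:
1/f(146 - 1*(-147)) = 1/226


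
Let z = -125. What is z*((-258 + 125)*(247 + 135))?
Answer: 6350750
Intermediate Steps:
z*((-258 + 125)*(247 + 135)) = -125*(-258 + 125)*(247 + 135) = -(-16625)*382 = -125*(-50806) = 6350750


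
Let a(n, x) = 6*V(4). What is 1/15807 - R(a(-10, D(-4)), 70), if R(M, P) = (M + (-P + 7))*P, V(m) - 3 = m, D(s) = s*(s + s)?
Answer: 23236291/15807 ≈ 1470.0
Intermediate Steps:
D(s) = 2*s² (D(s) = s*(2*s) = 2*s²)
V(m) = 3 + m
a(n, x) = 42 (a(n, x) = 6*(3 + 4) = 6*7 = 42)
R(M, P) = P*(7 + M - P) (R(M, P) = (M + (7 - P))*P = (7 + M - P)*P = P*(7 + M - P))
1/15807 - R(a(-10, D(-4)), 70) = 1/15807 - 70*(7 + 42 - 1*70) = 1/15807 - 70*(7 + 42 - 70) = 1/15807 - 70*(-21) = 1/15807 - 1*(-1470) = 1/15807 + 1470 = 23236291/15807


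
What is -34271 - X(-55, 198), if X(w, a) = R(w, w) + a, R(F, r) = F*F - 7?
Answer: -37487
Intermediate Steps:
R(F, r) = -7 + F**2 (R(F, r) = F**2 - 7 = -7 + F**2)
X(w, a) = -7 + a + w**2 (X(w, a) = (-7 + w**2) + a = -7 + a + w**2)
-34271 - X(-55, 198) = -34271 - (-7 + 198 + (-55)**2) = -34271 - (-7 + 198 + 3025) = -34271 - 1*3216 = -34271 - 3216 = -37487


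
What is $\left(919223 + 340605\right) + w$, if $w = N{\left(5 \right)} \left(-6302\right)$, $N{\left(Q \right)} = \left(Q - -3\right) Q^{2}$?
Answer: $-572$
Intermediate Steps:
$N{\left(Q \right)} = Q^{2} \left(3 + Q\right)$ ($N{\left(Q \right)} = \left(Q + 3\right) Q^{2} = \left(3 + Q\right) Q^{2} = Q^{2} \left(3 + Q\right)$)
$w = -1260400$ ($w = 5^{2} \left(3 + 5\right) \left(-6302\right) = 25 \cdot 8 \left(-6302\right) = 200 \left(-6302\right) = -1260400$)
$\left(919223 + 340605\right) + w = \left(919223 + 340605\right) - 1260400 = 1259828 - 1260400 = -572$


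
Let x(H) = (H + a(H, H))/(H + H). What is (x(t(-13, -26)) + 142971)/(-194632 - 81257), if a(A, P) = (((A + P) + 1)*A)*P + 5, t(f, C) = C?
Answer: -2489663/4782076 ≈ -0.52062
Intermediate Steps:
a(A, P) = 5 + A*P*(1 + A + P) (a(A, P) = ((1 + A + P)*A)*P + 5 = (A*(1 + A + P))*P + 5 = A*P*(1 + A + P) + 5 = 5 + A*P*(1 + A + P))
x(H) = (5 + H + H² + 2*H³)/(2*H) (x(H) = (H + (5 + H*H + H*H² + H*H²))/(H + H) = (H + (5 + H² + H³ + H³))/((2*H)) = (H + (5 + H² + 2*H³))*(1/(2*H)) = (5 + H + H² + 2*H³)*(1/(2*H)) = (5 + H + H² + 2*H³)/(2*H))
(x(t(-13, -26)) + 142971)/(-194632 - 81257) = ((½)*(5 - 26 + (-26)² + 2*(-26)³)/(-26) + 142971)/(-194632 - 81257) = ((½)*(-1/26)*(5 - 26 + 676 + 2*(-17576)) + 142971)/(-275889) = ((½)*(-1/26)*(5 - 26 + 676 - 35152) + 142971)*(-1/275889) = ((½)*(-1/26)*(-34497) + 142971)*(-1/275889) = (34497/52 + 142971)*(-1/275889) = (7468989/52)*(-1/275889) = -2489663/4782076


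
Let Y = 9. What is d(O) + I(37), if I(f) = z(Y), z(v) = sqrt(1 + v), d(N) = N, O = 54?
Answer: 54 + sqrt(10) ≈ 57.162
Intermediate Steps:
I(f) = sqrt(10) (I(f) = sqrt(1 + 9) = sqrt(10))
d(O) + I(37) = 54 + sqrt(10)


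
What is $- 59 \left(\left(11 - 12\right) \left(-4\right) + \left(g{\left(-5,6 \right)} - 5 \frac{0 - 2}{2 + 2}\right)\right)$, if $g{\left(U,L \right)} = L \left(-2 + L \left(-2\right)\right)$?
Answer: $\frac{9145}{2} \approx 4572.5$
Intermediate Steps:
$g{\left(U,L \right)} = L \left(-2 - 2 L\right)$
$- 59 \left(\left(11 - 12\right) \left(-4\right) + \left(g{\left(-5,6 \right)} - 5 \frac{0 - 2}{2 + 2}\right)\right) = - 59 \left(\left(11 - 12\right) \left(-4\right) - \left(12 \left(1 + 6\right) + \frac{5 \left(0 - 2\right)}{2 + 2}\right)\right) = - 59 \left(\left(11 - 12\right) \left(-4\right) - \left(84 + 5 \left(-2\right) \frac{1}{4}\right)\right) = - 59 \left(\left(-1\right) \left(-4\right) - \left(84 + 5 \left(\left(-2\right) \frac{1}{4}\right)\right)\right) = - 59 \left(4 - \frac{163}{2}\right) = \left(-59\right) \left(- \frac{155}{2}\right) = \frac{9145}{2}$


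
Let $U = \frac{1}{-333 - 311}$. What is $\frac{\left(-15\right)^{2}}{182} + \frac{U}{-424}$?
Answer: $\frac{4388413}{3549728} \approx 1.2363$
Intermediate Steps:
$U = - \frac{1}{644}$ ($U = \frac{1}{-644} = - \frac{1}{644} \approx -0.0015528$)
$\frac{\left(-15\right)^{2}}{182} + \frac{U}{-424} = \frac{\left(-15\right)^{2}}{182} - \frac{1}{644 \left(-424\right)} = 225 \cdot \frac{1}{182} - - \frac{1}{273056} = \frac{225}{182} + \frac{1}{273056} = \frac{4388413}{3549728}$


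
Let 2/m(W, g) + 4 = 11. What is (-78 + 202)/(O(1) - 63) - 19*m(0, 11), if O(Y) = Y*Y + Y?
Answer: -3186/427 ≈ -7.4614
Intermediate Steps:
m(W, g) = 2/7 (m(W, g) = 2/(-4 + 11) = 2/7)
O(Y) = Y + Y² (O(Y) = Y² + Y = Y + Y²)
(-78 + 202)/(O(1) - 63) - 19*m(0, 11) = (-78 + 202)/(1*(1 + 1) - 63) - 19*2/7 = 124/(1*2 - 63) - 38/7 = 124/(2 - 63) - 38/7 = 124/(-61) - 38/7 = 124*(-1/61) - 38/7 = -124/61 - 38/7 = -3186/427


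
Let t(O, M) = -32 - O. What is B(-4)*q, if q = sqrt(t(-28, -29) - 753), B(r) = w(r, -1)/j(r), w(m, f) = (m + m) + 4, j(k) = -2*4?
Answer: I*sqrt(757)/2 ≈ 13.757*I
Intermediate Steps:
j(k) = -8
w(m, f) = 4 + 2*m (w(m, f) = 2*m + 4 = 4 + 2*m)
B(r) = -1/2 - r/4 (B(r) = (4 + 2*r)/(-8) = (4 + 2*r)*(-1/8) = -1/2 - r/4)
q = I*sqrt(757) (q = sqrt((-32 - 1*(-28)) - 753) = sqrt((-32 + 28) - 753) = sqrt(-4 - 753) = sqrt(-757) = I*sqrt(757) ≈ 27.514*I)
B(-4)*q = (-1/2 - 1/4*(-4))*(I*sqrt(757)) = (-1/2 + 1)*(I*sqrt(757)) = (I*sqrt(757))/2 = I*sqrt(757)/2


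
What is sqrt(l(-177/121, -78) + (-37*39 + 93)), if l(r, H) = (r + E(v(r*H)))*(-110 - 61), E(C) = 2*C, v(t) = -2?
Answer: 3*I*sqrt(5591)/11 ≈ 20.393*I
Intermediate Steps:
l(r, H) = 684 - 171*r (l(r, H) = (r + 2*(-2))*(-110 - 61) = (r - 4)*(-171) = (-4 + r)*(-171) = 684 - 171*r)
sqrt(l(-177/121, -78) + (-37*39 + 93)) = sqrt((684 - (-30267)/121) + (-37*39 + 93)) = sqrt((684 - (-30267)/121) + (-1443 + 93)) = sqrt((684 - 171*(-177/121)) - 1350) = sqrt((684 + 30267/121) - 1350) = sqrt(113031/121 - 1350) = sqrt(-50319/121) = 3*I*sqrt(5591)/11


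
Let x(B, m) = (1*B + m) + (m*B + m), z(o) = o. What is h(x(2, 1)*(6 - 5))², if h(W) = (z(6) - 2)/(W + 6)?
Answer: ⅑ ≈ 0.11111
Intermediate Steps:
x(B, m) = B + 2*m + B*m (x(B, m) = (B + m) + (B*m + m) = (B + m) + (m + B*m) = B + 2*m + B*m)
h(W) = 4/(6 + W) (h(W) = (6 - 2)/(W + 6) = 4/(6 + W))
h(x(2, 1)*(6 - 5))² = (4/(6 + (2 + 2*1 + 2*1)*(6 - 5)))² = (4/(6 + (2 + 2 + 2)*1))² = (4/(6 + 6*1))² = (4/(6 + 6))² = (4/12)² = (4*(1/12))² = (⅓)² = ⅑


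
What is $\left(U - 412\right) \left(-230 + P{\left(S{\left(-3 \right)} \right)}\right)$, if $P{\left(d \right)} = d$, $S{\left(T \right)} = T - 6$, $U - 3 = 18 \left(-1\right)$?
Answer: $102053$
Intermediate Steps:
$U = -15$ ($U = 3 + 18 \left(-1\right) = 3 - 18 = -15$)
$S{\left(T \right)} = -6 + T$ ($S{\left(T \right)} = T - 6 = -6 + T$)
$\left(U - 412\right) \left(-230 + P{\left(S{\left(-3 \right)} \right)}\right) = \left(-15 - 412\right) \left(-230 - 9\right) = \left(-427\right) \left(-239\right) = 102053$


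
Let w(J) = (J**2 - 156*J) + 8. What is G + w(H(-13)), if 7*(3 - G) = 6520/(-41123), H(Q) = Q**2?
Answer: 635603608/287861 ≈ 2208.0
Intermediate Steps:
w(J) = 8 + J**2 - 156*J
G = 870103/287861 (G = 3 - 6520/(7*(-41123)) = 3 - 6520*(-1)/(7*41123) = 3 - 1/7*(-6520/41123) = 3 + 6520/287861 = 870103/287861 ≈ 3.0227)
G + w(H(-13)) = 870103/287861 + (8 + ((-13)**2)**2 - 156*(-13)**2) = 870103/287861 + (8 + 169**2 - 156*169) = 870103/287861 + (8 + 28561 - 26364) = 870103/287861 + 2205 = 635603608/287861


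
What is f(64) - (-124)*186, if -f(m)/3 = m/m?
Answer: 23061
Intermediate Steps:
f(m) = -3 (f(m) = -3*m/m = -3*1 = -3)
f(64) - (-124)*186 = -3 - (-124)*186 = -3 - 1*(-23064) = -3 + 23064 = 23061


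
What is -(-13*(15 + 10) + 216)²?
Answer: -11881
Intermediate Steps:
-(-13*(15 + 10) + 216)² = -(-13*25 + 216)² = -(-325 + 216)² = -1*(-109)² = -1*11881 = -11881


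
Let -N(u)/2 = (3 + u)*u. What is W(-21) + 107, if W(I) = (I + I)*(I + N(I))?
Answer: 32741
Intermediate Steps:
N(u) = -2*u*(3 + u) (N(u) = -2*(3 + u)*u = -2*u*(3 + u))
W(I) = 2*I*(I - 2*I*(3 + I)) (W(I) = (I + I)*(I - 2*I*(3 + I)) = (2*I)*(I - 2*I*(3 + I)) = 2*I*(I - 2*I*(3 + I)))
W(-21) + 107 = (-21)**2*(-10 - 4*(-21)) + 107 = 441*(-10 + 84) + 107 = 441*74 + 107 = 32634 + 107 = 32741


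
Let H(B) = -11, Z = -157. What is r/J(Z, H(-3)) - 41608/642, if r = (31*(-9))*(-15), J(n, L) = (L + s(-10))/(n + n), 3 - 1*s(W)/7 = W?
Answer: -42348721/2568 ≈ -16491.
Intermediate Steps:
s(W) = 21 - 7*W
J(n, L) = (91 + L)/(2*n) (J(n, L) = (L + (21 - 7*(-10)))/(n + n) = (L + (21 + 70))/((2*n)) = (L + 91)*(1/(2*n)) = (91 + L)*(1/(2*n)) = (91 + L)/(2*n))
r = 4185 (r = -279*(-15) = 4185)
r/J(Z, H(-3)) - 41608/642 = 4185/(((½)*(91 - 11)/(-157))) - 41608/642 = 4185/(((½)*(-1/157)*80)) - 41608*1/642 = 4185/(-40/157) - 20804/321 = 4185*(-157/40) - 20804/321 = -131409/8 - 20804/321 = -42348721/2568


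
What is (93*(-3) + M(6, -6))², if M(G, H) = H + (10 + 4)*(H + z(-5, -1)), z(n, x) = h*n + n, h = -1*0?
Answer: 192721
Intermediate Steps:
h = 0
z(n, x) = n (z(n, x) = 0*n + n = 0 + n = n)
M(G, H) = -70 + 15*H (M(G, H) = H + (10 + 4)*(H - 5) = H + 14*(-5 + H) = H + (-70 + 14*H) = -70 + 15*H)
(93*(-3) + M(6, -6))² = (93*(-3) + (-70 + 15*(-6)))² = (-279 + (-70 - 90))² = (-279 - 160)² = (-439)² = 192721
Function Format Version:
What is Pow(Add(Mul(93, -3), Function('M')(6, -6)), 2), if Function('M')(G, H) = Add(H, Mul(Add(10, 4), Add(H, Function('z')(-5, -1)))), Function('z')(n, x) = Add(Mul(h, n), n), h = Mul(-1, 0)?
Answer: 192721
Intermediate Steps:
h = 0
Function('z')(n, x) = n (Function('z')(n, x) = Add(Mul(0, n), n) = Add(0, n) = n)
Function('M')(G, H) = Add(-70, Mul(15, H)) (Function('M')(G, H) = Add(H, Mul(Add(10, 4), Add(H, -5))) = Add(H, Mul(14, Add(-5, H))) = Add(H, Add(-70, Mul(14, H))) = Add(-70, Mul(15, H)))
Pow(Add(Mul(93, -3), Function('M')(6, -6)), 2) = Pow(Add(Mul(93, -3), Add(-70, Mul(15, -6))), 2) = Pow(Add(-279, Add(-70, -90)), 2) = Pow(Add(-279, -160), 2) = Pow(-439, 2) = 192721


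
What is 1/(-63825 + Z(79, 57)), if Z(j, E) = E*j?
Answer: -1/59322 ≈ -1.6857e-5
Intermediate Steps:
1/(-63825 + Z(79, 57)) = 1/(-63825 + 57*79) = 1/(-63825 + 4503) = 1/(-59322) = -1/59322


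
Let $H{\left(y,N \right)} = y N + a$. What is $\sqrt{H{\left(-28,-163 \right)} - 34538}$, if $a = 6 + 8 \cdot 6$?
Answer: $4 i \sqrt{1870} \approx 172.97 i$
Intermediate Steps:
$a = 54$ ($a = 6 + 48 = 54$)
$H{\left(y,N \right)} = 54 + N y$ ($H{\left(y,N \right)} = y N + 54 = N y + 54 = 54 + N y$)
$\sqrt{H{\left(-28,-163 \right)} - 34538} = \sqrt{\left(54 - -4564\right) - 34538} = \sqrt{\left(54 + 4564\right) - 34538} = \sqrt{4618 - 34538} = \sqrt{-29920} = 4 i \sqrt{1870}$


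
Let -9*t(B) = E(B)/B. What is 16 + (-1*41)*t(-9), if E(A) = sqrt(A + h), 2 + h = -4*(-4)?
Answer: 16 - 41*sqrt(5)/81 ≈ 14.868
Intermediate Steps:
h = 14 (h = -2 - 4*(-4) = -2 + 16 = 14)
E(A) = sqrt(14 + A) (E(A) = sqrt(A + 14) = sqrt(14 + A))
t(B) = -sqrt(14 + B)/(9*B)
16 + (-1*41)*t(-9) = 16 + (-1*41)*(-1/9*sqrt(14 - 9)/(-9)) = 16 - (-41)*(-1)*sqrt(5)/(9*9) = 16 - 41*sqrt(5)/81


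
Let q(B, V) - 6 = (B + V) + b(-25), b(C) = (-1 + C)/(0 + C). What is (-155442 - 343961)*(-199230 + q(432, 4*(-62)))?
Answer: 2485016343522/25 ≈ 9.9401e+10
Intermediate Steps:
b(C) = (-1 + C)/C
q(B, V) = 176/25 + B + V (q(B, V) = 6 + ((B + V) + (-1 - 25)/(-25)) = 6 + ((B + V) - 1/25*(-26)) = 6 + ((B + V) + 26/25) = 6 + (26/25 + B + V) = 176/25 + B + V)
(-155442 - 343961)*(-199230 + q(432, 4*(-62))) = (-155442 - 343961)*(-199230 + (176/25 + 432 + 4*(-62))) = -499403*(-199230 + (176/25 + 432 - 248)) = -499403*(-199230 + 4776/25) = -499403*(-4975974/25) = 2485016343522/25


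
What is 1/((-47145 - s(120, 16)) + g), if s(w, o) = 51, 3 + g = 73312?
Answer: 1/26113 ≈ 3.8295e-5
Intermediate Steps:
g = 73309 (g = -3 + 73312 = 73309)
1/((-47145 - s(120, 16)) + g) = 1/((-47145 - 1*51) + 73309) = 1/((-47145 - 51) + 73309) = 1/(-47196 + 73309) = 1/26113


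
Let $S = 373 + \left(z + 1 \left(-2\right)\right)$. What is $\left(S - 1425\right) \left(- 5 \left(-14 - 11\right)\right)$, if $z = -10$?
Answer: $-133000$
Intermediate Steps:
$S = 361$ ($S = 373 + \left(-10 + 1 \left(-2\right)\right) = 373 - 12 = 361$)
$\left(S - 1425\right) \left(- 5 \left(-14 - 11\right)\right) = \left(361 - 1425\right) \left(- 5 \left(-14 - 11\right)\right) = - 1064 \left(\left(-5\right) \left(-25\right)\right) = \left(-1064\right) 125 = -133000$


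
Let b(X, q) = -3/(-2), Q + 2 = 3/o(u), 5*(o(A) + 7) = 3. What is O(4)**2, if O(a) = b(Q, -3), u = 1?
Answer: 9/4 ≈ 2.2500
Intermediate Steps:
o(A) = -32/5 (o(A) = -7 + (1/5)*3 = -7 + 3/5 = -32/5)
Q = -79/32 (Q = -2 + 3/(-32/5) = -2 + 3*(-5/32) = -2 - 15/32 = -79/32 ≈ -2.4688)
b(X, q) = 3/2 (b(X, q) = -3*(-1)/2 = -1*(-3/2) = 3/2)
O(a) = 3/2
O(4)**2 = (3/2)**2 = 9/4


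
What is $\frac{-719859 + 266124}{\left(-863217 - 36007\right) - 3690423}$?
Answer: $\frac{453735}{4589647} \approx 0.098861$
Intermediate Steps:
$\frac{-719859 + 266124}{\left(-863217 - 36007\right) - 3690423} = - \frac{453735}{-899224 - 3690423} = - \frac{453735}{-4589647} = \left(-453735\right) \left(- \frac{1}{4589647}\right) = \frac{453735}{4589647}$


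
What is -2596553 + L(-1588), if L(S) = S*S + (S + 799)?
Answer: -75598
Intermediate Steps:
L(S) = 799 + S + S**2 (L(S) = S**2 + (799 + S) = 799 + S + S**2)
-2596553 + L(-1588) = -2596553 + (799 - 1588 + (-1588)**2) = -2596553 + (799 - 1588 + 2521744) = -2596553 + 2520955 = -75598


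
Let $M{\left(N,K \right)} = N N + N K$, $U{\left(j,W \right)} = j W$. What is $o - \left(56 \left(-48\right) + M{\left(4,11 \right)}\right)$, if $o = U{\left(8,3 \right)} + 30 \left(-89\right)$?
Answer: $-18$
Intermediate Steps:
$U{\left(j,W \right)} = W j$
$M{\left(N,K \right)} = N^{2} + K N$
$o = -2646$ ($o = 3 \cdot 8 + 30 \left(-89\right) = 24 - 2670 = -2646$)
$o - \left(56 \left(-48\right) + M{\left(4,11 \right)}\right) = -2646 - \left(56 \left(-48\right) + 4 \left(11 + 4\right)\right) = -2646 - \left(-2688 + 4 \cdot 15\right) = -2646 - \left(-2688 + 60\right) = -2646 - -2628 = -2646 + 2628 = -18$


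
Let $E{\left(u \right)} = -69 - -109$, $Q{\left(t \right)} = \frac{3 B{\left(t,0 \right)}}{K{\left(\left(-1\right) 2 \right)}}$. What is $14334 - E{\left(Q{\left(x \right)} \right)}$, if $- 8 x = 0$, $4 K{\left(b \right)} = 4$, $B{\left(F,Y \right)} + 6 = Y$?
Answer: $14294$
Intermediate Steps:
$B{\left(F,Y \right)} = -6 + Y$
$K{\left(b \right)} = 1$ ($K{\left(b \right)} = \frac{1}{4} \cdot 4 = 1$)
$x = 0$ ($x = \left(- \frac{1}{8}\right) 0 = 0$)
$Q{\left(t \right)} = -18$ ($Q{\left(t \right)} = \frac{3 \left(-6 + 0\right)}{1} = 3 \left(-6\right) 1 = \left(-18\right) 1 = -18$)
$E{\left(u \right)} = 40$ ($E{\left(u \right)} = -69 + 109 = 40$)
$14334 - E{\left(Q{\left(x \right)} \right)} = 14334 - 40 = 14294$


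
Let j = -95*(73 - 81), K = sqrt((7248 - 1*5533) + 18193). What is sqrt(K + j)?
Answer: sqrt(760 + 6*sqrt(553)) ≈ 30.018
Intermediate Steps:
K = 6*sqrt(553) (K = sqrt((7248 - 5533) + 18193) = sqrt(1715 + 18193) = sqrt(19908) = 6*sqrt(553) ≈ 141.10)
j = 760 (j = -95*(-8) = 760)
sqrt(K + j) = sqrt(6*sqrt(553) + 760) = sqrt(760 + 6*sqrt(553))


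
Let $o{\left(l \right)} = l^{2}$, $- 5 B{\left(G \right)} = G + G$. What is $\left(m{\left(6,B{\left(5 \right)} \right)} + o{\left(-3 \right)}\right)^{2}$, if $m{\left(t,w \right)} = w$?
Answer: $49$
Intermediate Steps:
$B{\left(G \right)} = - \frac{2 G}{5}$ ($B{\left(G \right)} = - \frac{G + G}{5} = - \frac{2 G}{5}$)
$\left(m{\left(6,B{\left(5 \right)} \right)} + o{\left(-3 \right)}\right)^{2} = \left(\left(- \frac{2}{5}\right) 5 + \left(-3\right)^{2}\right)^{2} = \left(-2 + 9\right)^{2} = 7^{2} = 49$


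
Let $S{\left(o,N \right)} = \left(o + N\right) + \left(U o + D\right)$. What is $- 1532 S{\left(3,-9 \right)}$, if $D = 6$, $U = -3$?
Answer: $13788$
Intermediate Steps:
$S{\left(o,N \right)} = 6 + N - 2 o$ ($S{\left(o,N \right)} = \left(o + N\right) - \left(-6 + 3 o\right) = \left(N + o\right) - \left(-6 + 3 o\right) = 6 + N - 2 o$)
$- 1532 S{\left(3,-9 \right)} = - 1532 \left(6 - 9 - 6\right) = \left(-1532\right) \left(-9\right) = 13788$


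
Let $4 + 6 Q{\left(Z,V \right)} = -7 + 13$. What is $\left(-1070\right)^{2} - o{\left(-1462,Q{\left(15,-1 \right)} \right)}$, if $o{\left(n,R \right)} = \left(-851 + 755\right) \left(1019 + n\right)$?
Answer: $1102372$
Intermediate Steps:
$Q{\left(Z,V \right)} = \frac{1}{3}$ ($Q{\left(Z,V \right)} = - \frac{2}{3} + \frac{-7 + 13}{6} = - \frac{2}{3} + \frac{1}{6} \cdot 6 = - \frac{2}{3} + 1 = \frac{1}{3}$)
$o{\left(n,R \right)} = -97824 - 96 n$ ($o{\left(n,R \right)} = - 96 \left(1019 + n\right) = -97824 - 96 n$)
$\left(-1070\right)^{2} - o{\left(-1462,Q{\left(15,-1 \right)} \right)} = \left(-1070\right)^{2} - \left(-97824 - -140352\right) = 1144900 - \left(-97824 + 140352\right) = 1144900 - 42528 = 1102372$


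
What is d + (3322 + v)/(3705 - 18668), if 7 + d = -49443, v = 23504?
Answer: -739947176/14963 ≈ -49452.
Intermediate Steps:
d = -49450 (d = -7 - 49443 = -49450)
d + (3322 + v)/(3705 - 18668) = -49450 + (3322 + 23504)/(3705 - 18668) = -49450 + 26826/(-14963) = -49450 + 26826*(-1/14963) = -49450 - 26826/14963 = -739947176/14963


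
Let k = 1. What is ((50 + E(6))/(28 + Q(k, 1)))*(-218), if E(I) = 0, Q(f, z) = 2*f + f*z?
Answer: -10900/31 ≈ -351.61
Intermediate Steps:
((50 + E(6))/(28 + Q(k, 1)))*(-218) = ((50 + 0)/(28 + 1*(2 + 1)))*(-218) = (50/(28 + 1*3))*(-218) = (50/(28 + 3))*(-218) = (50/31)*(-218) = -10900/31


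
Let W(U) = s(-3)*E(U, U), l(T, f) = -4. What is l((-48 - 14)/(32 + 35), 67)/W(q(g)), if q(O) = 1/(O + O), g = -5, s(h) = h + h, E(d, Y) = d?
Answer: -20/3 ≈ -6.6667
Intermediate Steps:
s(h) = 2*h
q(O) = 1/(2*O)
W(U) = -6*U (W(U) = (2*(-3))*U = -6*U)
l((-48 - 14)/(32 + 35), 67)/W(q(g)) = -4/((-3/(-5))) = -4/((-3*(-1)/5)) = -4/((-6*(-⅒))) = -4/⅗ = -4*5/3 = -20/3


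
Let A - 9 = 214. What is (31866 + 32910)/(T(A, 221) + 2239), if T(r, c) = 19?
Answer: 32388/1129 ≈ 28.687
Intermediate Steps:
A = 223 (A = 9 + 214 = 223)
(31866 + 32910)/(T(A, 221) + 2239) = (31866 + 32910)/(19 + 2239) = 64776/2258 = 64776*(1/2258) = 32388/1129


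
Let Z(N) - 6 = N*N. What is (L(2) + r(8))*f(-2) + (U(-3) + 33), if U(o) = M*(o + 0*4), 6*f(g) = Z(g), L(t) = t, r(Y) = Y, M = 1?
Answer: 140/3 ≈ 46.667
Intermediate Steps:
Z(N) = 6 + N**2 (Z(N) = 6 + N*N = 6 + N**2)
f(g) = 1 + g**2/6 (f(g) = (6 + g**2)/6 = 1 + g**2/6)
U(o) = o (U(o) = 1*(o + 0*4) = 1*(o + 0) = 1*o = o)
(L(2) + r(8))*f(-2) + (U(-3) + 33) = (2 + 8)*(1 + (1/6)*(-2)**2) + (-3 + 33) = 10*(1 + (1/6)*4) + 30 = 10*(1 + 2/3) + 30 = 10*(5/3) + 30 = 50/3 + 30 = 140/3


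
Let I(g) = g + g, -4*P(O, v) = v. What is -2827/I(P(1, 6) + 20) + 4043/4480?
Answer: -12515369/165760 ≈ -75.503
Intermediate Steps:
P(O, v) = -v/4
I(g) = 2*g
-2827/I(P(1, 6) + 20) + 4043/4480 = -2827*1/(2*(-1/4*6 + 20)) + 4043/4480 = -2827*1/(2*(-3/2 + 20)) + 4043*(1/4480) = -2827/(2*(37/2)) + 4043/4480 = -2827/37 + 4043/4480 = -12515369/165760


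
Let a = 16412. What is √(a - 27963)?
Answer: I*√11551 ≈ 107.48*I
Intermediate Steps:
√(a - 27963) = √(16412 - 27963) = √(-11551) = I*√11551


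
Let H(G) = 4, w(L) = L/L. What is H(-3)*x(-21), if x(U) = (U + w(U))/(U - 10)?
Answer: 80/31 ≈ 2.5806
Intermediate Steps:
w(L) = 1
x(U) = (1 + U)/(-10 + U) (x(U) = (U + 1)/(U - 10) = (1 + U)/(-10 + U))
H(-3)*x(-21) = 4*((1 - 21)/(-10 - 21)) = 4*(-20/(-31)) = 4*(-1/31*(-20)) = 4*(20/31) = 80/31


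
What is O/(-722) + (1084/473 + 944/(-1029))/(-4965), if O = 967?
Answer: -2337286721263/1744749031410 ≈ -1.3396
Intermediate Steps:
O/(-722) + (1084/473 + 944/(-1029))/(-4965) = 967/(-722) + (1084/473 + 944/(-1029))/(-4965) = 967*(-1/722) + (1084*(1/473) + 944*(-1/1029))*(-1/4965) = -967/722 + (1084/473 - 944/1029)*(-1/4965) = -967/722 + (668924/486717)*(-1/4965) = -967/722 - 668924/2416549905 = -2337286721263/1744749031410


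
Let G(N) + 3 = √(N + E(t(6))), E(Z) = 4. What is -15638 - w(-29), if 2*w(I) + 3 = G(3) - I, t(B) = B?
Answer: -31299/2 - √7/2 ≈ -15651.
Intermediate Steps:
G(N) = -3 + √(4 + N) (G(N) = -3 + √(N + 4) = -3 + √(4 + N))
w(I) = -3 + √7/2 - I/2 (w(I) = -3/2 + ((-3 + √(4 + 3)) - I)/2 = -3/2 + ((-3 + √7) - I)/2 = -3/2 + (-3 + √7 - I)/2 = -3/2 + (-3/2 + √7/2 - I/2) = -3 + √7/2 - I/2)
-15638 - w(-29) = -15638 - (-3 + √7/2 - ½*(-29)) = -15638 - (-3 + √7/2 + 29/2) = -15638 - (23/2 + √7/2) = -15638 + (-23/2 - √7/2) = -31299/2 - √7/2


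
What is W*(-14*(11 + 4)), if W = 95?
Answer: -19950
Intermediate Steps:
W*(-14*(11 + 4)) = 95*(-14*(11 + 4)) = 95*(-14*15) = 95*(-210) = -19950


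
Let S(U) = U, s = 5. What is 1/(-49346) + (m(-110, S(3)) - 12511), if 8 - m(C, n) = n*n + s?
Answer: -617663883/49346 ≈ -12517.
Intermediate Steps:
m(C, n) = 3 - n² (m(C, n) = 8 - (n*n + 5) = 8 - (n² + 5) = 8 - (5 + n²) = 8 + (-5 - n²) = 3 - n²)
1/(-49346) + (m(-110, S(3)) - 12511) = 1/(-49346) + ((3 - 1*3²) - 12511) = -1/49346 + ((3 - 1*9) - 12511) = -1/49346 + ((3 - 9) - 12511) = -1/49346 + (-6 - 12511) = -1/49346 - 12517 = -617663883/49346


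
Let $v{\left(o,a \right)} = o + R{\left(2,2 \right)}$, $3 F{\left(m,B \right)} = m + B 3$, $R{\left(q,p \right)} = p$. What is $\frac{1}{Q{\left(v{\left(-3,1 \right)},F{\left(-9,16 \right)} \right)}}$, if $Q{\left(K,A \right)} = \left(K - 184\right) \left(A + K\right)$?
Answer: $- \frac{1}{2220} \approx -0.00045045$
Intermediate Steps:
$F{\left(m,B \right)} = B + \frac{m}{3}$ ($F{\left(m,B \right)} = \frac{m + B 3}{3} = \frac{m + 3 B}{3} = B + \frac{m}{3}$)
$v{\left(o,a \right)} = 2 + o$ ($v{\left(o,a \right)} = o + 2 = 2 + o$)
$Q{\left(K,A \right)} = \left(-184 + K\right) \left(A + K\right)$
$\frac{1}{Q{\left(v{\left(-3,1 \right)},F{\left(-9,16 \right)} \right)}} = \frac{1}{\left(2 - 3\right)^{2} - 184 \left(16 + \frac{1}{3} \left(-9\right)\right) - 184 \left(2 - 3\right) + \left(16 + \frac{1}{3} \left(-9\right)\right) \left(2 - 3\right)} = \frac{1}{\left(-1\right)^{2} - 184 \left(16 - 3\right) - -184 + \left(16 - 3\right) \left(-1\right)} = \frac{1}{1 - 2392 + 184 + 13 \left(-1\right)} = \frac{1}{1 - 2392 + 184 - 13} = \frac{1}{-2220} = - \frac{1}{2220}$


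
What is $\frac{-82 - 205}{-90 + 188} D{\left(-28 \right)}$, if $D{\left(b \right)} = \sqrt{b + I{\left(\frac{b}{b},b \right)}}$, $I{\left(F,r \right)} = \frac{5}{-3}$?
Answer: $- \frac{41 i \sqrt{267}}{42} \approx - 15.951 i$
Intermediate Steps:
$I{\left(F,r \right)} = - \frac{5}{3}$ ($I{\left(F,r \right)} = 5 \left(- \frac{1}{3}\right) = - \frac{5}{3}$)
$D{\left(b \right)} = \sqrt{- \frac{5}{3} + b}$ ($D{\left(b \right)} = \sqrt{b - \frac{5}{3}} = \sqrt{- \frac{5}{3} + b}$)
$\frac{-82 - 205}{-90 + 188} D{\left(-28 \right)} = \frac{-82 - 205}{-90 + 188} \frac{\sqrt{-15 + 9 \left(-28\right)}}{3} = - \frac{287}{98} \frac{\sqrt{-15 - 252}}{3} = \left(-287\right) \frac{1}{98} \frac{\sqrt{-267}}{3} = - \frac{41 \frac{i \sqrt{267}}{3}}{14} = - \frac{41 i \sqrt{267}}{42}$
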